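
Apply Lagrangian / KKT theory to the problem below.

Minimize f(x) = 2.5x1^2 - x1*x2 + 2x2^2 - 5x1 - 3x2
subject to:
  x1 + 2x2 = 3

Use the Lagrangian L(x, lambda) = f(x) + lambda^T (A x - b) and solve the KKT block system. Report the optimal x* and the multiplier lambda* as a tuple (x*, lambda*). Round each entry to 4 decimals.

Form the Lagrangian:
  L(x, lambda) = (1/2) x^T Q x + c^T x + lambda^T (A x - b)
Stationarity (grad_x L = 0): Q x + c + A^T lambda = 0.
Primal feasibility: A x = b.

This gives the KKT block system:
  [ Q   A^T ] [ x     ]   [-c ]
  [ A    0  ] [ lambda ] = [ b ]

Solving the linear system:
  x*      = (1.1429, 0.9286)
  lambda* = (0.2143)
  f(x*)   = -4.5714

x* = (1.1429, 0.9286), lambda* = (0.2143)


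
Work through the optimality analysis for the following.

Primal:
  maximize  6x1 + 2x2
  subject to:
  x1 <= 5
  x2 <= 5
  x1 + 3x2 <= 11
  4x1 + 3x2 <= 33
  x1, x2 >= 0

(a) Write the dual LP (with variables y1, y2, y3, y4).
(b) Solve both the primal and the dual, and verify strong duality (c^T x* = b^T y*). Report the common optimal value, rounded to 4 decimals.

The standard primal-dual pair for 'max c^T x s.t. A x <= b, x >= 0' is:
  Dual:  min b^T y  s.t.  A^T y >= c,  y >= 0.

So the dual LP is:
  minimize  5y1 + 5y2 + 11y3 + 33y4
  subject to:
    y1 + y3 + 4y4 >= 6
    y2 + 3y3 + 3y4 >= 2
    y1, y2, y3, y4 >= 0

Solving the primal: x* = (5, 2).
  primal value c^T x* = 34.
Solving the dual: y* = (5.3333, 0, 0.6667, 0).
  dual value b^T y* = 34.
Strong duality: c^T x* = b^T y*. Confirmed.

34


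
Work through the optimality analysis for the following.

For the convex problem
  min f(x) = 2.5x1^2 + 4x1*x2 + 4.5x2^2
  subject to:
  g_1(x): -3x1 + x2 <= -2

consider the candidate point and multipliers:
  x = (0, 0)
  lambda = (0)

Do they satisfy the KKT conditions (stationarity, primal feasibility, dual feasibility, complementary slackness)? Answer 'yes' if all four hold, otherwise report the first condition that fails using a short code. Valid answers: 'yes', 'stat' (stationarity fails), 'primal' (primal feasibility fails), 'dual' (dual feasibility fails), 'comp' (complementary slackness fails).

Gradient of f: grad f(x) = Q x + c = (0, 0)
Constraint values g_i(x) = a_i^T x - b_i:
  g_1((0, 0)) = 2
Stationarity residual: grad f(x) + sum_i lambda_i a_i = (0, 0)
  -> stationarity OK
Primal feasibility (all g_i <= 0): FAILS
Dual feasibility (all lambda_i >= 0): OK
Complementary slackness (lambda_i * g_i(x) = 0 for all i): OK

Verdict: the first failing condition is primal_feasibility -> primal.

primal


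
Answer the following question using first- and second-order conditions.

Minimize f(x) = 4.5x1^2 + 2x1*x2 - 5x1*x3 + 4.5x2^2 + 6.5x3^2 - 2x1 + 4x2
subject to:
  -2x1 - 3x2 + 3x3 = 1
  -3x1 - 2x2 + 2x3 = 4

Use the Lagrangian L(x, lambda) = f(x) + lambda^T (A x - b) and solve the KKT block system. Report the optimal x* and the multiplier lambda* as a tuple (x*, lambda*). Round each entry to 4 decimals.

Form the Lagrangian:
  L(x, lambda) = (1/2) x^T Q x + c^T x + lambda^T (A x - b)
Stationarity (grad_x L = 0): Q x + c + A^T lambda = 0.
Primal feasibility: A x = b.

This gives the KKT block system:
  [ Q   A^T ] [ x     ]   [-c ]
  [ A    0  ] [ lambda ] = [ b ]

Solving the linear system:
  x*      = (-2, 0.1364, -0.8636)
  lambda* = (6.9, -9.7364)
  f(x*)   = 18.2955

x* = (-2, 0.1364, -0.8636), lambda* = (6.9, -9.7364)


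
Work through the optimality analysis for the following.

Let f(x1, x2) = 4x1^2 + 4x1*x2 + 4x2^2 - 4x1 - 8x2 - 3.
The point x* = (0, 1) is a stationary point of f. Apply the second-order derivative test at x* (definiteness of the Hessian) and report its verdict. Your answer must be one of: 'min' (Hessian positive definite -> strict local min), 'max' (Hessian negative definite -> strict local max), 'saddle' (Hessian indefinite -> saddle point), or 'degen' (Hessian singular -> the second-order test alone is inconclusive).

Compute the Hessian H = grad^2 f:
  H = [[8, 4], [4, 8]]
Verify stationarity: grad f(x*) = H x* + g = (0, 0).
Eigenvalues of H: 4, 12.
Both eigenvalues > 0, so H is positive definite -> x* is a strict local min.

min


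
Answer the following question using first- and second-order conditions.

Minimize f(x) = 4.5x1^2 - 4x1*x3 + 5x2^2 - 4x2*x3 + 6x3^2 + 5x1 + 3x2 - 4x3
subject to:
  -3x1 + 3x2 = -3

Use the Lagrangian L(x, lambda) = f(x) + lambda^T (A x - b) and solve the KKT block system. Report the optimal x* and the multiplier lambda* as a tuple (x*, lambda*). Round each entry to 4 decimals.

Form the Lagrangian:
  L(x, lambda) = (1/2) x^T Q x + c^T x + lambda^T (A x - b)
Stationarity (grad_x L = 0): Q x + c + A^T lambda = 0.
Primal feasibility: A x = b.

This gives the KKT block system:
  [ Q   A^T ] [ x     ]   [-c ]
  [ A    0  ] [ lambda ] = [ b ]

Solving the linear system:
  x*      = (0.1463, -0.8537, 0.0976)
  lambda* = (1.9756)
  f(x*)   = 1.8537

x* = (0.1463, -0.8537, 0.0976), lambda* = (1.9756)


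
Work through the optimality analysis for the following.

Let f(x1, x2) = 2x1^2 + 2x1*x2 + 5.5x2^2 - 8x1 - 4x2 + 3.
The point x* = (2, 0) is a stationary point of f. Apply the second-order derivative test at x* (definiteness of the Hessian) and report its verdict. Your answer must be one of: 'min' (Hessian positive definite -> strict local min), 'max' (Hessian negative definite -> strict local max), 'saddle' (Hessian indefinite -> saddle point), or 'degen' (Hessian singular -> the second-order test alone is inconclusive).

Compute the Hessian H = grad^2 f:
  H = [[4, 2], [2, 11]]
Verify stationarity: grad f(x*) = H x* + g = (0, 0).
Eigenvalues of H: 3.4689, 11.5311.
Both eigenvalues > 0, so H is positive definite -> x* is a strict local min.

min


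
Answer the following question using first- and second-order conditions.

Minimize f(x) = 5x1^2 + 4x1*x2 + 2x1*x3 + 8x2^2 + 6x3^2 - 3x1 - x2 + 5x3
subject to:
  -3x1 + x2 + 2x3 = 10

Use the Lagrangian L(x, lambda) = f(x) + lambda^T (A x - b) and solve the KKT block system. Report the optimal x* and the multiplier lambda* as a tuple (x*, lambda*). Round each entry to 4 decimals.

Form the Lagrangian:
  L(x, lambda) = (1/2) x^T Q x + c^T x + lambda^T (A x - b)
Stationarity (grad_x L = 0): Q x + c + A^T lambda = 0.
Primal feasibility: A x = b.

This gives the KKT block system:
  [ Q   A^T ] [ x     ]   [-c ]
  [ A    0  ] [ lambda ] = [ b ]

Solving the linear system:
  x*      = (-2.2849, 1.0416, 1.0519)
  lambda* = (-6.5262)
  f(x*)   = 38.1674

x* = (-2.2849, 1.0416, 1.0519), lambda* = (-6.5262)


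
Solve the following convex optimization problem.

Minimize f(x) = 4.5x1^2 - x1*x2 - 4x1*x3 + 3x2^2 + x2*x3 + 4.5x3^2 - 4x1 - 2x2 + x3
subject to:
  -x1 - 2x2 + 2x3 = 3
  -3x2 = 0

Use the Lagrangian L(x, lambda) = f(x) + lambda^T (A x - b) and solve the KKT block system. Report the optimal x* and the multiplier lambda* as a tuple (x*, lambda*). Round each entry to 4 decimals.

Form the Lagrangian:
  L(x, lambda) = (1/2) x^T Q x + c^T x + lambda^T (A x - b)
Stationarity (grad_x L = 0): Q x + c + A^T lambda = 0.
Primal feasibility: A x = b.

This gives the KKT block system:
  [ Q   A^T ] [ x     ]   [-c ]
  [ A    0  ] [ lambda ] = [ b ]

Solving the linear system:
  x*      = (0.3793, 0, 1.6897)
  lambda* = (-7.3448, 4.6667)
  f(x*)   = 11.1034

x* = (0.3793, 0, 1.6897), lambda* = (-7.3448, 4.6667)


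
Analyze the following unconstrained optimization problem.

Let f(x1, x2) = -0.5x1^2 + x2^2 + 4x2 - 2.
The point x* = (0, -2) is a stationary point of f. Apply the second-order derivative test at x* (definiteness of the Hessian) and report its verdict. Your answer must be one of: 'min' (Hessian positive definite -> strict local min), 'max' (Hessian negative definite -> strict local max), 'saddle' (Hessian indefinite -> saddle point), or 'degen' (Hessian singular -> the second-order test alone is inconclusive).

Compute the Hessian H = grad^2 f:
  H = [[-1, 0], [0, 2]]
Verify stationarity: grad f(x*) = H x* + g = (0, 0).
Eigenvalues of H: -1, 2.
Eigenvalues have mixed signs, so H is indefinite -> x* is a saddle point.

saddle


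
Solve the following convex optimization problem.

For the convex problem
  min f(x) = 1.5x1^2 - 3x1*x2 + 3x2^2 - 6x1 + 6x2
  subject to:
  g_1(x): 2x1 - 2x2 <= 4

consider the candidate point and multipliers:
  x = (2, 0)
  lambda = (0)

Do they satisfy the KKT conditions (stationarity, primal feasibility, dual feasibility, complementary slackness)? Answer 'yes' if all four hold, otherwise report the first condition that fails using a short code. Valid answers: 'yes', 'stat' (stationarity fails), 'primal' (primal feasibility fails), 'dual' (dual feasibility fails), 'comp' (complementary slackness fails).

Gradient of f: grad f(x) = Q x + c = (0, 0)
Constraint values g_i(x) = a_i^T x - b_i:
  g_1((2, 0)) = 0
Stationarity residual: grad f(x) + sum_i lambda_i a_i = (0, 0)
  -> stationarity OK
Primal feasibility (all g_i <= 0): OK
Dual feasibility (all lambda_i >= 0): OK
Complementary slackness (lambda_i * g_i(x) = 0 for all i): OK

Verdict: yes, KKT holds.

yes


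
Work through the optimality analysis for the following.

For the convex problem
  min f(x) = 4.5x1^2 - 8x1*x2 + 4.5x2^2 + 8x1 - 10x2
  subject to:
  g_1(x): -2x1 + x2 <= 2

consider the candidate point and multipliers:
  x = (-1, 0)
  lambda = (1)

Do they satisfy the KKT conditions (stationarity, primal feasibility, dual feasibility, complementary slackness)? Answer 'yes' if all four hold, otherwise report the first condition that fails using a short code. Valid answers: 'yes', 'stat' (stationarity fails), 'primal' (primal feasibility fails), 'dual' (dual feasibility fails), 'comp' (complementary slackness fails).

Gradient of f: grad f(x) = Q x + c = (-1, -2)
Constraint values g_i(x) = a_i^T x - b_i:
  g_1((-1, 0)) = 0
Stationarity residual: grad f(x) + sum_i lambda_i a_i = (-3, -1)
  -> stationarity FAILS
Primal feasibility (all g_i <= 0): OK
Dual feasibility (all lambda_i >= 0): OK
Complementary slackness (lambda_i * g_i(x) = 0 for all i): OK

Verdict: the first failing condition is stationarity -> stat.

stat


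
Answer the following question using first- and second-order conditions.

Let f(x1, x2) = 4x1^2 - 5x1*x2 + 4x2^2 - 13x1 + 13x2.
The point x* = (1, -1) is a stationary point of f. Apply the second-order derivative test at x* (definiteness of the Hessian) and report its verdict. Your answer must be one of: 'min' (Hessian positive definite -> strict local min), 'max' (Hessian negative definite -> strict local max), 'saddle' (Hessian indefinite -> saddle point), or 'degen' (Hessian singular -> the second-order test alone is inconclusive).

Compute the Hessian H = grad^2 f:
  H = [[8, -5], [-5, 8]]
Verify stationarity: grad f(x*) = H x* + g = (0, 0).
Eigenvalues of H: 3, 13.
Both eigenvalues > 0, so H is positive definite -> x* is a strict local min.

min


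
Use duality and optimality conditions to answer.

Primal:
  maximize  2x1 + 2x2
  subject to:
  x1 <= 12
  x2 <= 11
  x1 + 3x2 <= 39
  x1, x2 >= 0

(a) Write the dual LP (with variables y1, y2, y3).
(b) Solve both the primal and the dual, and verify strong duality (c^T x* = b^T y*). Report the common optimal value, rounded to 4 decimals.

The standard primal-dual pair for 'max c^T x s.t. A x <= b, x >= 0' is:
  Dual:  min b^T y  s.t.  A^T y >= c,  y >= 0.

So the dual LP is:
  minimize  12y1 + 11y2 + 39y3
  subject to:
    y1 + y3 >= 2
    y2 + 3y3 >= 2
    y1, y2, y3 >= 0

Solving the primal: x* = (12, 9).
  primal value c^T x* = 42.
Solving the dual: y* = (1.3333, 0, 0.6667).
  dual value b^T y* = 42.
Strong duality: c^T x* = b^T y*. Confirmed.

42


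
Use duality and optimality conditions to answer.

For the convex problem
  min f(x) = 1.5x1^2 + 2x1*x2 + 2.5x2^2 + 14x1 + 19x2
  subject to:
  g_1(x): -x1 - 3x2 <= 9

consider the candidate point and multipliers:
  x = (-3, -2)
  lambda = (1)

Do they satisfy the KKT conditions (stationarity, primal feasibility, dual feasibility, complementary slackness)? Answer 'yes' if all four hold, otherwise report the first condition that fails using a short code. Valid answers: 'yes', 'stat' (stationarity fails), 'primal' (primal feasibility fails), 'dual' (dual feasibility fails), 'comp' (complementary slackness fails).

Gradient of f: grad f(x) = Q x + c = (1, 3)
Constraint values g_i(x) = a_i^T x - b_i:
  g_1((-3, -2)) = 0
Stationarity residual: grad f(x) + sum_i lambda_i a_i = (0, 0)
  -> stationarity OK
Primal feasibility (all g_i <= 0): OK
Dual feasibility (all lambda_i >= 0): OK
Complementary slackness (lambda_i * g_i(x) = 0 for all i): OK

Verdict: yes, KKT holds.

yes


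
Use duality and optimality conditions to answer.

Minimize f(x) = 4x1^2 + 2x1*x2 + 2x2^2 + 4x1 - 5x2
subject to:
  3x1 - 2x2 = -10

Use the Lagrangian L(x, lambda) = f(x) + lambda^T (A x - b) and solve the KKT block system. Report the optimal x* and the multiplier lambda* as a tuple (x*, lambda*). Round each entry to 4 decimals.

Form the Lagrangian:
  L(x, lambda) = (1/2) x^T Q x + c^T x + lambda^T (A x - b)
Stationarity (grad_x L = 0): Q x + c + A^T lambda = 0.
Primal feasibility: A x = b.

This gives the KKT block system:
  [ Q   A^T ] [ x     ]   [-c ]
  [ A    0  ] [ lambda ] = [ b ]

Solving the linear system:
  x*      = (-1.587, 2.6196)
  lambda* = (1.1522)
  f(x*)   = -3.962

x* = (-1.587, 2.6196), lambda* = (1.1522)


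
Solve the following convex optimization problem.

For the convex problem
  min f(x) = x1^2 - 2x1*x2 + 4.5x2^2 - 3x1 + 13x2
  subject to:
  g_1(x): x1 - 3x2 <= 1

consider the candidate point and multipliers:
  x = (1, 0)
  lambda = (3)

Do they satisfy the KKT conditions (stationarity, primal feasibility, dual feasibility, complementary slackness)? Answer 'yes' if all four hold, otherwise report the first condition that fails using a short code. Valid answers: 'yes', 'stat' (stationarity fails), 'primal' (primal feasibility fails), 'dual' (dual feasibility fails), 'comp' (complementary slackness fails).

Gradient of f: grad f(x) = Q x + c = (-1, 11)
Constraint values g_i(x) = a_i^T x - b_i:
  g_1((1, 0)) = 0
Stationarity residual: grad f(x) + sum_i lambda_i a_i = (2, 2)
  -> stationarity FAILS
Primal feasibility (all g_i <= 0): OK
Dual feasibility (all lambda_i >= 0): OK
Complementary slackness (lambda_i * g_i(x) = 0 for all i): OK

Verdict: the first failing condition is stationarity -> stat.

stat


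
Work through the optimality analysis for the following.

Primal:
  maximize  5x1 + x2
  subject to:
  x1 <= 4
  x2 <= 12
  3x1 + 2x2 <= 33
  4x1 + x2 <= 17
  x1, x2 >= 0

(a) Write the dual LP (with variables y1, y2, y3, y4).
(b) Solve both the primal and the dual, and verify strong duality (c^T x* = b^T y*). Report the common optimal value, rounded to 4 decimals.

The standard primal-dual pair for 'max c^T x s.t. A x <= b, x >= 0' is:
  Dual:  min b^T y  s.t.  A^T y >= c,  y >= 0.

So the dual LP is:
  minimize  4y1 + 12y2 + 33y3 + 17y4
  subject to:
    y1 + 3y3 + 4y4 >= 5
    y2 + 2y3 + y4 >= 1
    y1, y2, y3, y4 >= 0

Solving the primal: x* = (4, 1).
  primal value c^T x* = 21.
Solving the dual: y* = (1, 0, 0, 1).
  dual value b^T y* = 21.
Strong duality: c^T x* = b^T y*. Confirmed.

21


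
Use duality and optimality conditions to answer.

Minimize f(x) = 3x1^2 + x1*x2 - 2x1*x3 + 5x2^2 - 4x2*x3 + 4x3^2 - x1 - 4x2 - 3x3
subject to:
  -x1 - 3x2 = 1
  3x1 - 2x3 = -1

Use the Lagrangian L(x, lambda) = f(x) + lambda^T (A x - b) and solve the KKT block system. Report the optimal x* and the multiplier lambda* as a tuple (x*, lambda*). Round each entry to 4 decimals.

Form the Lagrangian:
  L(x, lambda) = (1/2) x^T Q x + c^T x + lambda^T (A x - b)
Stationarity (grad_x L = 0): Q x + c + A^T lambda = 0.
Primal feasibility: A x = b.

This gives the KKT block system:
  [ Q   A^T ] [ x     ]   [-c ]
  [ A    0  ] [ lambda ] = [ b ]

Solving the linear system:
  x*      = (-0.1906, -0.2698, 0.2141)
  lambda* = (-2.5817, 0.0866)
  f(x*)   = 1.6479

x* = (-0.1906, -0.2698, 0.2141), lambda* = (-2.5817, 0.0866)


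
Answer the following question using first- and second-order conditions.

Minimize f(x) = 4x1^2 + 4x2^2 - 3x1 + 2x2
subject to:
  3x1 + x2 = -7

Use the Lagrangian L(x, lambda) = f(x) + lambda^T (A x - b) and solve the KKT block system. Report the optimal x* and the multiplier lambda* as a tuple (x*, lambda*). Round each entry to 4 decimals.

Form the Lagrangian:
  L(x, lambda) = (1/2) x^T Q x + c^T x + lambda^T (A x - b)
Stationarity (grad_x L = 0): Q x + c + A^T lambda = 0.
Primal feasibility: A x = b.

This gives the KKT block system:
  [ Q   A^T ] [ x     ]   [-c ]
  [ A    0  ] [ lambda ] = [ b ]

Solving the linear system:
  x*      = (-1.9875, -1.0375)
  lambda* = (6.3)
  f(x*)   = 23.9937

x* = (-1.9875, -1.0375), lambda* = (6.3)


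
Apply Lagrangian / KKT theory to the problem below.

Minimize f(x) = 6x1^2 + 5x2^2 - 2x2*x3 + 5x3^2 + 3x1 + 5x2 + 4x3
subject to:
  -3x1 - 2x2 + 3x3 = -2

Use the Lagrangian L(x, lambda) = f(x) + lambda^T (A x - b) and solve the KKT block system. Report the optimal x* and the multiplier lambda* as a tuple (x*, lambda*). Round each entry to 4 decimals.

Form the Lagrangian:
  L(x, lambda) = (1/2) x^T Q x + c^T x + lambda^T (A x - b)
Stationarity (grad_x L = 0): Q x + c + A^T lambda = 0.
Primal feasibility: A x = b.

This gives the KKT block system:
  [ Q   A^T ] [ x     ]   [-c ]
  [ A    0  ] [ lambda ] = [ b ]

Solving the linear system:
  x*      = (0.073, -0.4157, -0.8708)
  lambda* = (1.2921)
  f(x*)   = -1.3792

x* = (0.073, -0.4157, -0.8708), lambda* = (1.2921)


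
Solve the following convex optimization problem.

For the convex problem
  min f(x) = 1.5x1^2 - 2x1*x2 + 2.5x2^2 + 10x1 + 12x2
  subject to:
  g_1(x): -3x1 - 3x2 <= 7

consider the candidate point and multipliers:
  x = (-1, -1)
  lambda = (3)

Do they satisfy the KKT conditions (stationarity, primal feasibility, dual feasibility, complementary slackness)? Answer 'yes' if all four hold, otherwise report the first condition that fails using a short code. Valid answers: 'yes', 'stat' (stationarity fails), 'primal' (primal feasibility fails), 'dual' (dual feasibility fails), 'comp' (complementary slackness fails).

Gradient of f: grad f(x) = Q x + c = (9, 9)
Constraint values g_i(x) = a_i^T x - b_i:
  g_1((-1, -1)) = -1
Stationarity residual: grad f(x) + sum_i lambda_i a_i = (0, 0)
  -> stationarity OK
Primal feasibility (all g_i <= 0): OK
Dual feasibility (all lambda_i >= 0): OK
Complementary slackness (lambda_i * g_i(x) = 0 for all i): FAILS

Verdict: the first failing condition is complementary_slackness -> comp.

comp


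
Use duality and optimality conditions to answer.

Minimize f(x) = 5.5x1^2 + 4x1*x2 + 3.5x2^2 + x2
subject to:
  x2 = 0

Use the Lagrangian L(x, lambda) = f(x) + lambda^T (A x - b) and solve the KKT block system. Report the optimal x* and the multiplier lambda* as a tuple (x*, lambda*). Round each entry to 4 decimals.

Form the Lagrangian:
  L(x, lambda) = (1/2) x^T Q x + c^T x + lambda^T (A x - b)
Stationarity (grad_x L = 0): Q x + c + A^T lambda = 0.
Primal feasibility: A x = b.

This gives the KKT block system:
  [ Q   A^T ] [ x     ]   [-c ]
  [ A    0  ] [ lambda ] = [ b ]

Solving the linear system:
  x*      = (0, 0)
  lambda* = (-1)
  f(x*)   = 0

x* = (0, 0), lambda* = (-1)


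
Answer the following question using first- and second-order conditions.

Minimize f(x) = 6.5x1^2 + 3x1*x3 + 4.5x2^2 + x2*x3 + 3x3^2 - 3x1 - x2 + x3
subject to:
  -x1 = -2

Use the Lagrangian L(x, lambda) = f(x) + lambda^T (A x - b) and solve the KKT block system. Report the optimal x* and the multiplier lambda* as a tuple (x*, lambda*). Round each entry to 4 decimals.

Form the Lagrangian:
  L(x, lambda) = (1/2) x^T Q x + c^T x + lambda^T (A x - b)
Stationarity (grad_x L = 0): Q x + c + A^T lambda = 0.
Primal feasibility: A x = b.

This gives the KKT block system:
  [ Q   A^T ] [ x     ]   [-c ]
  [ A    0  ] [ lambda ] = [ b ]

Solving the linear system:
  x*      = (2, 0.2453, -1.2075)
  lambda* = (19.3774)
  f(x*)   = 15.6509

x* = (2, 0.2453, -1.2075), lambda* = (19.3774)


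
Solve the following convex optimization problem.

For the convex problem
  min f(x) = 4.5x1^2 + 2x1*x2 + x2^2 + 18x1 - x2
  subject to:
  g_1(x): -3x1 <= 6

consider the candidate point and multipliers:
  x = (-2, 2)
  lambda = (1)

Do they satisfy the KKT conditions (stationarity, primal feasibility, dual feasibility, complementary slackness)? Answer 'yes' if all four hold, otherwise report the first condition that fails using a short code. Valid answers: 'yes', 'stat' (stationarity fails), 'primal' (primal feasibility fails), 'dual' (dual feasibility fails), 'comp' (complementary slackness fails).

Gradient of f: grad f(x) = Q x + c = (4, -1)
Constraint values g_i(x) = a_i^T x - b_i:
  g_1((-2, 2)) = 0
Stationarity residual: grad f(x) + sum_i lambda_i a_i = (1, -1)
  -> stationarity FAILS
Primal feasibility (all g_i <= 0): OK
Dual feasibility (all lambda_i >= 0): OK
Complementary slackness (lambda_i * g_i(x) = 0 for all i): OK

Verdict: the first failing condition is stationarity -> stat.

stat


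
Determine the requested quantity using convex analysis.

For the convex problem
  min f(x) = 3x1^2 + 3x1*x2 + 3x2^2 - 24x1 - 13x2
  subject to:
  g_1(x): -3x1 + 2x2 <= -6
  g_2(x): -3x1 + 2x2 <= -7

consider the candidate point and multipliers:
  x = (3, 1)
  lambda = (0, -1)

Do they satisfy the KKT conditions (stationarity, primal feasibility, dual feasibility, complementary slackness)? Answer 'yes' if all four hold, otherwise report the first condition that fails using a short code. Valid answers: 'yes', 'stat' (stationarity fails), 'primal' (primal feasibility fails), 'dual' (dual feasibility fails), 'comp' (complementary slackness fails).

Gradient of f: grad f(x) = Q x + c = (-3, 2)
Constraint values g_i(x) = a_i^T x - b_i:
  g_1((3, 1)) = -1
  g_2((3, 1)) = 0
Stationarity residual: grad f(x) + sum_i lambda_i a_i = (0, 0)
  -> stationarity OK
Primal feasibility (all g_i <= 0): OK
Dual feasibility (all lambda_i >= 0): FAILS
Complementary slackness (lambda_i * g_i(x) = 0 for all i): OK

Verdict: the first failing condition is dual_feasibility -> dual.

dual


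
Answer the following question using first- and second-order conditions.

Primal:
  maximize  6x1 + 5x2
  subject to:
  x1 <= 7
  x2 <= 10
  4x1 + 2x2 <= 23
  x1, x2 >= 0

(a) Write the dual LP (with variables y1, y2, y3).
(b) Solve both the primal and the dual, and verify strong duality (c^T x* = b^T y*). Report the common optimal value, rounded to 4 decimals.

The standard primal-dual pair for 'max c^T x s.t. A x <= b, x >= 0' is:
  Dual:  min b^T y  s.t.  A^T y >= c,  y >= 0.

So the dual LP is:
  minimize  7y1 + 10y2 + 23y3
  subject to:
    y1 + 4y3 >= 6
    y2 + 2y3 >= 5
    y1, y2, y3 >= 0

Solving the primal: x* = (0.75, 10).
  primal value c^T x* = 54.5.
Solving the dual: y* = (0, 2, 1.5).
  dual value b^T y* = 54.5.
Strong duality: c^T x* = b^T y*. Confirmed.

54.5


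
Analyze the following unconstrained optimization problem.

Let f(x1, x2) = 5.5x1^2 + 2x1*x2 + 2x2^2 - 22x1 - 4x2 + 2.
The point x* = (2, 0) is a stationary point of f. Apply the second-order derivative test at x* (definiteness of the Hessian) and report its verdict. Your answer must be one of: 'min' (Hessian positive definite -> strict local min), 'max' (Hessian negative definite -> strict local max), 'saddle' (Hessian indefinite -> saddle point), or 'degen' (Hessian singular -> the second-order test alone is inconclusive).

Compute the Hessian H = grad^2 f:
  H = [[11, 2], [2, 4]]
Verify stationarity: grad f(x*) = H x* + g = (0, 0).
Eigenvalues of H: 3.4689, 11.5311.
Both eigenvalues > 0, so H is positive definite -> x* is a strict local min.

min


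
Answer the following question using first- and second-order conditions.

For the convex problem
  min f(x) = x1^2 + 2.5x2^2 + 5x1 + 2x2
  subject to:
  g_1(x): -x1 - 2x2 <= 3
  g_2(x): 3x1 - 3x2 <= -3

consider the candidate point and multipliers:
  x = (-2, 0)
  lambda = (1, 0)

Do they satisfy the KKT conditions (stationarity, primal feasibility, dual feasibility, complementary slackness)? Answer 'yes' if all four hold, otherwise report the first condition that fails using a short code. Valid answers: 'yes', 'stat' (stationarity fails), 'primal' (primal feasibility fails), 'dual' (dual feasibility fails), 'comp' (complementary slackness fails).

Gradient of f: grad f(x) = Q x + c = (1, 2)
Constraint values g_i(x) = a_i^T x - b_i:
  g_1((-2, 0)) = -1
  g_2((-2, 0)) = -3
Stationarity residual: grad f(x) + sum_i lambda_i a_i = (0, 0)
  -> stationarity OK
Primal feasibility (all g_i <= 0): OK
Dual feasibility (all lambda_i >= 0): OK
Complementary slackness (lambda_i * g_i(x) = 0 for all i): FAILS

Verdict: the first failing condition is complementary_slackness -> comp.

comp


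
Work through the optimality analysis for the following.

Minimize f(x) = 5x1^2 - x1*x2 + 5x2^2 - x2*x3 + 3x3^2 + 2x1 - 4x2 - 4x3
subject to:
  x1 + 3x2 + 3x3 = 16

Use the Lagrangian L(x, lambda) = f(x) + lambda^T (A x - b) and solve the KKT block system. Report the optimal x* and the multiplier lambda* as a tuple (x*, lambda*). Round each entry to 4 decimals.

Form the Lagrangian:
  L(x, lambda) = (1/2) x^T Q x + c^T x + lambda^T (A x - b)
Stationarity (grad_x L = 0): Q x + c + A^T lambda = 0.
Primal feasibility: A x = b.

This gives the KKT block system:
  [ Q   A^T ] [ x     ]   [-c ]
  [ A    0  ] [ lambda ] = [ b ]

Solving the linear system:
  x*      = (0.4322, 2.0421, 3.1472)
  lambda* = (-4.2804)
  f(x*)   = 24.2967

x* = (0.4322, 2.0421, 3.1472), lambda* = (-4.2804)


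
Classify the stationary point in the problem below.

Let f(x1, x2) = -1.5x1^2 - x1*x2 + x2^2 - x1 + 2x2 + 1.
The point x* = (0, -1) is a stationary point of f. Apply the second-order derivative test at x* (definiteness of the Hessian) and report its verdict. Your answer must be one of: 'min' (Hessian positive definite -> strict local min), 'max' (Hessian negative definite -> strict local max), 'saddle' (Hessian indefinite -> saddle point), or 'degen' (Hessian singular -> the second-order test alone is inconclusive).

Compute the Hessian H = grad^2 f:
  H = [[-3, -1], [-1, 2]]
Verify stationarity: grad f(x*) = H x* + g = (0, 0).
Eigenvalues of H: -3.1926, 2.1926.
Eigenvalues have mixed signs, so H is indefinite -> x* is a saddle point.

saddle


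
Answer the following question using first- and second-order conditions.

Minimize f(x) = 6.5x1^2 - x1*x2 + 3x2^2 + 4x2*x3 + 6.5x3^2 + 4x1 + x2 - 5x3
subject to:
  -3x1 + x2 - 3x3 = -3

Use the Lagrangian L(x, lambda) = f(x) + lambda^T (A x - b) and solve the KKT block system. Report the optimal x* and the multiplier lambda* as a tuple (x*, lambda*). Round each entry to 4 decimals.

Form the Lagrangian:
  L(x, lambda) = (1/2) x^T Q x + c^T x + lambda^T (A x - b)
Stationarity (grad_x L = 0): Q x + c + A^T lambda = 0.
Primal feasibility: A x = b.

This gives the KKT block system:
  [ Q   A^T ] [ x     ]   [-c ]
  [ A    0  ] [ lambda ] = [ b ]

Solving the linear system:
  x*      = (-0.177, -0.9216, 0.8698)
  lambda* = (0.8736)
  f(x*)   = -1.6789

x* = (-0.177, -0.9216, 0.8698), lambda* = (0.8736)


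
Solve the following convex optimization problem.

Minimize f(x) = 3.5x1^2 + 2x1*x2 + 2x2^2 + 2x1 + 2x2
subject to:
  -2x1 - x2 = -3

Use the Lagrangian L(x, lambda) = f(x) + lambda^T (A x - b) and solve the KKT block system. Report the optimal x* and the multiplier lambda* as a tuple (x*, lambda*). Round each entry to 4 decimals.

Form the Lagrangian:
  L(x, lambda) = (1/2) x^T Q x + c^T x + lambda^T (A x - b)
Stationarity (grad_x L = 0): Q x + c + A^T lambda = 0.
Primal feasibility: A x = b.

This gives the KKT block system:
  [ Q   A^T ] [ x     ]   [-c ]
  [ A    0  ] [ lambda ] = [ b ]

Solving the linear system:
  x*      = (1.3333, 0.3333)
  lambda* = (6)
  f(x*)   = 10.6667

x* = (1.3333, 0.3333), lambda* = (6)


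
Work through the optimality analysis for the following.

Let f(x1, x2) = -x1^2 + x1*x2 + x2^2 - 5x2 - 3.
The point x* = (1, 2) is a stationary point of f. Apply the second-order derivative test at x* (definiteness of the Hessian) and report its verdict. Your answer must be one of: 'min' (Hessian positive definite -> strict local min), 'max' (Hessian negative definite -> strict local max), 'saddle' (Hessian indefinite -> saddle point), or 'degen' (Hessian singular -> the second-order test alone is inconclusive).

Compute the Hessian H = grad^2 f:
  H = [[-2, 1], [1, 2]]
Verify stationarity: grad f(x*) = H x* + g = (0, 0).
Eigenvalues of H: -2.2361, 2.2361.
Eigenvalues have mixed signs, so H is indefinite -> x* is a saddle point.

saddle


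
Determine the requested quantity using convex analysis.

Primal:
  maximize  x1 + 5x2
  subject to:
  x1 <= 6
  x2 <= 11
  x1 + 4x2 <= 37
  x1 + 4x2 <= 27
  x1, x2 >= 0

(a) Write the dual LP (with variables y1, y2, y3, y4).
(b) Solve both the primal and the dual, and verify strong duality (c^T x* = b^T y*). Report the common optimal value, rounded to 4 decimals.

The standard primal-dual pair for 'max c^T x s.t. A x <= b, x >= 0' is:
  Dual:  min b^T y  s.t.  A^T y >= c,  y >= 0.

So the dual LP is:
  minimize  6y1 + 11y2 + 37y3 + 27y4
  subject to:
    y1 + y3 + y4 >= 1
    y2 + 4y3 + 4y4 >= 5
    y1, y2, y3, y4 >= 0

Solving the primal: x* = (0, 6.75).
  primal value c^T x* = 33.75.
Solving the dual: y* = (0, 0, 0, 1.25).
  dual value b^T y* = 33.75.
Strong duality: c^T x* = b^T y*. Confirmed.

33.75


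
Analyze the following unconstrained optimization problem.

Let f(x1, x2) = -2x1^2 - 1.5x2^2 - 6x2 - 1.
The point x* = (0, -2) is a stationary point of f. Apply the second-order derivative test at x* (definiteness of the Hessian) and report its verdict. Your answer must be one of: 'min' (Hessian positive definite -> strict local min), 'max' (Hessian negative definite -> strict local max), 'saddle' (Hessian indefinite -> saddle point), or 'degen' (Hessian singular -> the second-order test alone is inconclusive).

Compute the Hessian H = grad^2 f:
  H = [[-4, 0], [0, -3]]
Verify stationarity: grad f(x*) = H x* + g = (0, 0).
Eigenvalues of H: -4, -3.
Both eigenvalues < 0, so H is negative definite -> x* is a strict local max.

max


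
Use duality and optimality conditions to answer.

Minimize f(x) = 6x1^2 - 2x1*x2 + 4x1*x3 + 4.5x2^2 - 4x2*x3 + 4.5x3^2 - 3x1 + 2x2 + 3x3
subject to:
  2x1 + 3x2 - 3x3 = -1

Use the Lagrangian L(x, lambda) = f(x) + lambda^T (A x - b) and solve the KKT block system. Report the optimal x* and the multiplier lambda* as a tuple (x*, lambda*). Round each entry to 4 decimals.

Form the Lagrangian:
  L(x, lambda) = (1/2) x^T Q x + c^T x + lambda^T (A x - b)
Stationarity (grad_x L = 0): Q x + c + A^T lambda = 0.
Primal feasibility: A x = b.

This gives the KKT block system:
  [ Q   A^T ] [ x     ]   [-c ]
  [ A    0  ] [ lambda ] = [ b ]

Solving the linear system:
  x*      = (0.0661, -0.7019, -0.3245)
  lambda* = (1.0505)
  f(x*)   = -0.7626

x* = (0.0661, -0.7019, -0.3245), lambda* = (1.0505)


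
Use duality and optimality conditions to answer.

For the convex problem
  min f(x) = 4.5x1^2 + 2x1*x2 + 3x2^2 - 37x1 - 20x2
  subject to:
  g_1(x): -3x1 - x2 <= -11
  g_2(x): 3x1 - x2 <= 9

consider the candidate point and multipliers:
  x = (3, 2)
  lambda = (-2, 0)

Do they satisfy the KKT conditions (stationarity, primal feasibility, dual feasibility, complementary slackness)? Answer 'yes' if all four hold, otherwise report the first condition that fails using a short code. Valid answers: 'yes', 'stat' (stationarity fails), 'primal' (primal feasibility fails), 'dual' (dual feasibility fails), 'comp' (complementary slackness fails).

Gradient of f: grad f(x) = Q x + c = (-6, -2)
Constraint values g_i(x) = a_i^T x - b_i:
  g_1((3, 2)) = 0
  g_2((3, 2)) = -2
Stationarity residual: grad f(x) + sum_i lambda_i a_i = (0, 0)
  -> stationarity OK
Primal feasibility (all g_i <= 0): OK
Dual feasibility (all lambda_i >= 0): FAILS
Complementary slackness (lambda_i * g_i(x) = 0 for all i): OK

Verdict: the first failing condition is dual_feasibility -> dual.

dual


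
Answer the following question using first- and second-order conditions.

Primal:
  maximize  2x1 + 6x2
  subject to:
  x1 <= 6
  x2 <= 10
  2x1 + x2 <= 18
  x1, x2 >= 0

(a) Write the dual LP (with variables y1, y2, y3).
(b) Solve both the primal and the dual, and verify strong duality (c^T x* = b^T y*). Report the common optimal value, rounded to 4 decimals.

The standard primal-dual pair for 'max c^T x s.t. A x <= b, x >= 0' is:
  Dual:  min b^T y  s.t.  A^T y >= c,  y >= 0.

So the dual LP is:
  minimize  6y1 + 10y2 + 18y3
  subject to:
    y1 + 2y3 >= 2
    y2 + y3 >= 6
    y1, y2, y3 >= 0

Solving the primal: x* = (4, 10).
  primal value c^T x* = 68.
Solving the dual: y* = (0, 5, 1).
  dual value b^T y* = 68.
Strong duality: c^T x* = b^T y*. Confirmed.

68


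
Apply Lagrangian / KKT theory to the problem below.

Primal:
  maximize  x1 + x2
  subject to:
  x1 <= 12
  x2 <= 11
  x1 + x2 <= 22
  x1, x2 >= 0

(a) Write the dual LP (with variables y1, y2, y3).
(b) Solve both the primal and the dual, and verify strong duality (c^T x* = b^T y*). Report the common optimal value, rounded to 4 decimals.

The standard primal-dual pair for 'max c^T x s.t. A x <= b, x >= 0' is:
  Dual:  min b^T y  s.t.  A^T y >= c,  y >= 0.

So the dual LP is:
  minimize  12y1 + 11y2 + 22y3
  subject to:
    y1 + y3 >= 1
    y2 + y3 >= 1
    y1, y2, y3 >= 0

Solving the primal: x* = (11, 11).
  primal value c^T x* = 22.
Solving the dual: y* = (0, 0, 1).
  dual value b^T y* = 22.
Strong duality: c^T x* = b^T y*. Confirmed.

22


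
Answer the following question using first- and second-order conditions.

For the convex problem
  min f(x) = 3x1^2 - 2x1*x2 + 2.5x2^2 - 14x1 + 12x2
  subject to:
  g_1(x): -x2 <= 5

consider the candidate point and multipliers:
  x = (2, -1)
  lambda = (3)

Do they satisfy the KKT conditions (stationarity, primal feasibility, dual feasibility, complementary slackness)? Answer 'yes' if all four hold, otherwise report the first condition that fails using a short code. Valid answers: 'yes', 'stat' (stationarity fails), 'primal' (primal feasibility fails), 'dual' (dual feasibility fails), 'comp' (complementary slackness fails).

Gradient of f: grad f(x) = Q x + c = (0, 3)
Constraint values g_i(x) = a_i^T x - b_i:
  g_1((2, -1)) = -4
Stationarity residual: grad f(x) + sum_i lambda_i a_i = (0, 0)
  -> stationarity OK
Primal feasibility (all g_i <= 0): OK
Dual feasibility (all lambda_i >= 0): OK
Complementary slackness (lambda_i * g_i(x) = 0 for all i): FAILS

Verdict: the first failing condition is complementary_slackness -> comp.

comp


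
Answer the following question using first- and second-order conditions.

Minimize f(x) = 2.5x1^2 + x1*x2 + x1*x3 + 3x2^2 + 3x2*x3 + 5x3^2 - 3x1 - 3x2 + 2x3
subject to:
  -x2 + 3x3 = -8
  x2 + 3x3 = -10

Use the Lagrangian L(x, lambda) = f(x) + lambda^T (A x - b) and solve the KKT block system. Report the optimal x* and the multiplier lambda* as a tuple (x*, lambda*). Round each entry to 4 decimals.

Form the Lagrangian:
  L(x, lambda) = (1/2) x^T Q x + c^T x + lambda^T (A x - b)
Stationarity (grad_x L = 0): Q x + c + A^T lambda = 0.
Primal feasibility: A x = b.

This gives the KKT block system:
  [ Q   A^T ] [ x     ]   [-c ]
  [ A    0  ] [ lambda ] = [ b ]

Solving the linear system:
  x*      = (1.4, -1, -3)
  lambda* = (-3.3667, 13.2333)
  f(x*)   = 49.1

x* = (1.4, -1, -3), lambda* = (-3.3667, 13.2333)


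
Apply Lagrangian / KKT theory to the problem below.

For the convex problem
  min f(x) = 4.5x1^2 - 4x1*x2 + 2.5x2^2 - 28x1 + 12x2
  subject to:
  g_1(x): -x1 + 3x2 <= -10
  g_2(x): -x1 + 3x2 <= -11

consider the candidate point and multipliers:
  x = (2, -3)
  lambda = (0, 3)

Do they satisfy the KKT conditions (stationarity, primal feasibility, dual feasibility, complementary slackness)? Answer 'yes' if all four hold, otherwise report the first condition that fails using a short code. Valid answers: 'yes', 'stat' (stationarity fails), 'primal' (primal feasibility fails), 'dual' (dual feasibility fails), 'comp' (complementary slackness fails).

Gradient of f: grad f(x) = Q x + c = (2, -11)
Constraint values g_i(x) = a_i^T x - b_i:
  g_1((2, -3)) = -1
  g_2((2, -3)) = 0
Stationarity residual: grad f(x) + sum_i lambda_i a_i = (-1, -2)
  -> stationarity FAILS
Primal feasibility (all g_i <= 0): OK
Dual feasibility (all lambda_i >= 0): OK
Complementary slackness (lambda_i * g_i(x) = 0 for all i): OK

Verdict: the first failing condition is stationarity -> stat.

stat


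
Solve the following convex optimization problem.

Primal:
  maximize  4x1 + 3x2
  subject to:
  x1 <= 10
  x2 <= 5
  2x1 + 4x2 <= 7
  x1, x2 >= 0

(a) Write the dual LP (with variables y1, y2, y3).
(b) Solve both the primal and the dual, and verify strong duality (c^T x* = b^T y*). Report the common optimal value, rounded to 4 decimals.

The standard primal-dual pair for 'max c^T x s.t. A x <= b, x >= 0' is:
  Dual:  min b^T y  s.t.  A^T y >= c,  y >= 0.

So the dual LP is:
  minimize  10y1 + 5y2 + 7y3
  subject to:
    y1 + 2y3 >= 4
    y2 + 4y3 >= 3
    y1, y2, y3 >= 0

Solving the primal: x* = (3.5, 0).
  primal value c^T x* = 14.
Solving the dual: y* = (0, 0, 2).
  dual value b^T y* = 14.
Strong duality: c^T x* = b^T y*. Confirmed.

14


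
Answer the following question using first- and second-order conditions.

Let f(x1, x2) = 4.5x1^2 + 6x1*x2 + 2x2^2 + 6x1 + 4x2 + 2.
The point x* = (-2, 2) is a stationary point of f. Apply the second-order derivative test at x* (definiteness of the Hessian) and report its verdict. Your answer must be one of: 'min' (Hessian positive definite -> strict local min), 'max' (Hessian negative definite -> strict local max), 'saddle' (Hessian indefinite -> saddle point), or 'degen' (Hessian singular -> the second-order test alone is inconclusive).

Compute the Hessian H = grad^2 f:
  H = [[9, 6], [6, 4]]
Verify stationarity: grad f(x*) = H x* + g = (0, 0).
Eigenvalues of H: 0, 13.
H has a zero eigenvalue (singular; positive semidefinite but not definite), so H is neither positive definite, negative definite, nor indefinite. The second-order test alone is inconclusive -> degen.
(Indeed, f is constant along the null direction of H through x*, so x* is not a strict local extremum.)

degen


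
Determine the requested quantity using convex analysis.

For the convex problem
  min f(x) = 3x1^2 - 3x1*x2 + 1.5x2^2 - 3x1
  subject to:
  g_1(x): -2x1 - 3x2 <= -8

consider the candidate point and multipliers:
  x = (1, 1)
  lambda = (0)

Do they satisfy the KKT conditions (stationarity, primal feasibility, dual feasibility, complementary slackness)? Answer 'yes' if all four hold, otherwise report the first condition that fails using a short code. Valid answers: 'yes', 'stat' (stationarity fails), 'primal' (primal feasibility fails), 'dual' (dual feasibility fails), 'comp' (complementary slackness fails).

Gradient of f: grad f(x) = Q x + c = (0, 0)
Constraint values g_i(x) = a_i^T x - b_i:
  g_1((1, 1)) = 3
Stationarity residual: grad f(x) + sum_i lambda_i a_i = (0, 0)
  -> stationarity OK
Primal feasibility (all g_i <= 0): FAILS
Dual feasibility (all lambda_i >= 0): OK
Complementary slackness (lambda_i * g_i(x) = 0 for all i): OK

Verdict: the first failing condition is primal_feasibility -> primal.

primal


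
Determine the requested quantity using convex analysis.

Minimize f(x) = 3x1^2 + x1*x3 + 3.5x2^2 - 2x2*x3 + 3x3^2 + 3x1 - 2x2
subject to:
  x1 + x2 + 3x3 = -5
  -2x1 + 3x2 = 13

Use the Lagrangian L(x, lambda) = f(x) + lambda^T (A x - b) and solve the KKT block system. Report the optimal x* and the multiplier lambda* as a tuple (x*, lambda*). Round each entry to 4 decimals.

Form the Lagrangian:
  L(x, lambda) = (1/2) x^T Q x + c^T x + lambda^T (A x - b)
Stationarity (grad_x L = 0): Q x + c + A^T lambda = 0.
Primal feasibility: A x = b.

This gives the KKT block system:
  [ Q   A^T ] [ x     ]   [-c ]
  [ A    0  ] [ lambda ] = [ b ]

Solving the linear system:
  x*      = (-3.3627, 2.0915, -1.2429)
  lambda* = (5.0011, -6.7092)
  f(x*)   = 48.9766

x* = (-3.3627, 2.0915, -1.2429), lambda* = (5.0011, -6.7092)


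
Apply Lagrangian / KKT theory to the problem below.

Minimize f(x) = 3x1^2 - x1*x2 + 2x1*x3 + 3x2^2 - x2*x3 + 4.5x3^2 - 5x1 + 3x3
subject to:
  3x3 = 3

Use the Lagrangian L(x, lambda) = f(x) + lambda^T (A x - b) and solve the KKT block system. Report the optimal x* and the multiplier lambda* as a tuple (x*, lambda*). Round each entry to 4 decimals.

Form the Lagrangian:
  L(x, lambda) = (1/2) x^T Q x + c^T x + lambda^T (A x - b)
Stationarity (grad_x L = 0): Q x + c + A^T lambda = 0.
Primal feasibility: A x = b.

This gives the KKT block system:
  [ Q   A^T ] [ x     ]   [-c ]
  [ A    0  ] [ lambda ] = [ b ]

Solving the linear system:
  x*      = (0.5429, 0.2571, 1)
  lambda* = (-4.2762)
  f(x*)   = 6.5571

x* = (0.5429, 0.2571, 1), lambda* = (-4.2762)
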